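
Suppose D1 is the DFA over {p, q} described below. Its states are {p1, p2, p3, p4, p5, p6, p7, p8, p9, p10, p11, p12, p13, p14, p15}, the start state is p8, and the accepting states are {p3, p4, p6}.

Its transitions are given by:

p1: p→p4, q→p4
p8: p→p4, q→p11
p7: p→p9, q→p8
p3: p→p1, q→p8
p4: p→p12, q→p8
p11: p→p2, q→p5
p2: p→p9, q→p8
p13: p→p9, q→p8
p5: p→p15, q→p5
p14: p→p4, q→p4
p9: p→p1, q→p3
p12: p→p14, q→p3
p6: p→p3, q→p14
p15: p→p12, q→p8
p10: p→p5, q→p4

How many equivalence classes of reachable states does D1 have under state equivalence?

7

Reachable states from the start: {p1,p2,p3,p4,p5,p8,p9,p11,p12,p14,p15}. Unreachable: {p6,p7,p10,p13} — drop them.
P0 = {p3,p4} | {p1,p2,p5,p8,p9,p11,p12,p14,p15}.
Refine {p1,p2,p5,p8,p9,p11,p12,p14,p15} on symbol p: members go to different blocks, giving {p2,p5,p9,p11,p12,p15} and {p1,p8,p14}.
On input p, block {p3,p4} splits into {p3} and {p4}.
Split {p2,p5,p9,p11,p12,p15} by δ(·,p) → {p2,p5,p11,p15} and {p9,p12}.
Split {p2,p5,p11,p15} by δ(·,p) → {p2,p15} and {p5,p11}.
On input q, block {p1,p8,p14} splits into {p1,p14} and {p8}.
No further refinement is possible. Final partition (7 blocks): {p3} | {p2,p15} | {p1,p14} | {p4} | {p9,p12} | {p5,p11} | {p8}.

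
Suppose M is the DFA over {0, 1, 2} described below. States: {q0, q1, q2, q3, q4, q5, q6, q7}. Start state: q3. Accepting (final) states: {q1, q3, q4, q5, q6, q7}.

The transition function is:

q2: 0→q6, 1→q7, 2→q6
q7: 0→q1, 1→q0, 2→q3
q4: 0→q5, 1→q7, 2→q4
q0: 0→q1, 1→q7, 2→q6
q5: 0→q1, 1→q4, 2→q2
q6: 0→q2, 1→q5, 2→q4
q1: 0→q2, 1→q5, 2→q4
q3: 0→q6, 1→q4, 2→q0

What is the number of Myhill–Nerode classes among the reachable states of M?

5

Start with accepting vs non-accepting: {q1,q3,q4,q5,q6,q7} | {q0,q2}.
Refine {q1,q3,q4,q5,q6,q7} on symbol 0: members go to different blocks, giving {q3,q4,q5,q7} and {q1,q6}.
On input 0, block {q3,q4,q5,q7} splits into {q3,q5,q7} and {q4}.
Refine {q3,q5,q7} on symbol 1: members go to different blocks, giving {q3,q5} and {q7}.
Stable partition: {q3,q5} | {q0,q2} | {q1,q6} | {q4} | {q7} — 5 equivalence classes.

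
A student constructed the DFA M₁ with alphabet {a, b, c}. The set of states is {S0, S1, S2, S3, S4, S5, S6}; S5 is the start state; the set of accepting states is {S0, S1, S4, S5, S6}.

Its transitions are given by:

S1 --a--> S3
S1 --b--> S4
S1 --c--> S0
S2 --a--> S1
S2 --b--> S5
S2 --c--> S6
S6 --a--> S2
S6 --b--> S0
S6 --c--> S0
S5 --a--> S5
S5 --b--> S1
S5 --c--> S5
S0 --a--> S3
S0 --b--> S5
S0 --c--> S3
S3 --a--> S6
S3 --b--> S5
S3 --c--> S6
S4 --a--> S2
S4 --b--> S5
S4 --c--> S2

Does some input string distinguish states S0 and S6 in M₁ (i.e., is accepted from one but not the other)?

Every state is reachable, so we keep all 7.
Start with accepting vs non-accepting: {S0,S1,S4,S5,S6} | {S2,S3}.
Split {S0,S1,S4,S5,S6} by δ(·,a) → {S0,S1,S4,S6} and {S5}.
On input b, block {S0,S1,S4,S6} splits into {S0,S4} and {S1,S6}.
Stable partition: {S0,S4} | {S2,S3} | {S5} | {S1,S6} — 4 equivalence classes.
S0 and S6 end up in different blocks, so they are distinguishable. For instance, the string 'c' is accepted from only S6.

Yes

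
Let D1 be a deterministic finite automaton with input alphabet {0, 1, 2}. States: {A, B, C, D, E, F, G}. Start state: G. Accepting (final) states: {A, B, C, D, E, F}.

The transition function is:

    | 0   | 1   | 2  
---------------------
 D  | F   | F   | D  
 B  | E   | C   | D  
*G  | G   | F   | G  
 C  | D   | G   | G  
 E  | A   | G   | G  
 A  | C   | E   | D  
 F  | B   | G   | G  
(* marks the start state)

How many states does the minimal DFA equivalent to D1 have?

P0 = {A,B,C,D,E,F} | {G}.
On input 1, block {A,B,C,D,E,F} splits into {A,B,D} and {C,E,F}.
The partition is now stable with 3 blocks: {A,B,D} | {G} | {C,E,F}.

3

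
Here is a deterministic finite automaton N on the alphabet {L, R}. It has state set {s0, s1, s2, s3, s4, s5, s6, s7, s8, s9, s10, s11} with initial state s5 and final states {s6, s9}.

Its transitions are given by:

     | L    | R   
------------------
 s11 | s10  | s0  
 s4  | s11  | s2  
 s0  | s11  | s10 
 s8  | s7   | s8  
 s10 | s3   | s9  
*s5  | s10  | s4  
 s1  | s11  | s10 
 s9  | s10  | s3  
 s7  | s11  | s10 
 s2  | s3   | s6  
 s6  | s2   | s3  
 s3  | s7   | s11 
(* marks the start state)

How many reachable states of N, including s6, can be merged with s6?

First remove the unreachable states {s1,s8}; 10 states remain.
P0 = {s6,s9} | {s0,s2,s3,s4,s5,s7,s10,s11}.
Split {s0,s2,s3,s4,s5,s7,s10,s11} by δ(·,R) → {s0,s3,s4,s5,s7,s11} and {s2,s10}.
Refine {s0,s3,s4,s5,s7,s11} on symbol L: members go to different blocks, giving {s0,s3,s4,s7} and {s5,s11}.
Refine {s0,s3,s4,s7} on symbol L: members go to different blocks, giving {s0,s4,s7} and {s3}.
No further refinement is possible. Final partition (5 blocks): {s6,s9} | {s0,s4,s7} | {s2,s10} | {s5,s11} | {s3}.
The equivalence class containing s6 is {s6,s9}, of size 2.

2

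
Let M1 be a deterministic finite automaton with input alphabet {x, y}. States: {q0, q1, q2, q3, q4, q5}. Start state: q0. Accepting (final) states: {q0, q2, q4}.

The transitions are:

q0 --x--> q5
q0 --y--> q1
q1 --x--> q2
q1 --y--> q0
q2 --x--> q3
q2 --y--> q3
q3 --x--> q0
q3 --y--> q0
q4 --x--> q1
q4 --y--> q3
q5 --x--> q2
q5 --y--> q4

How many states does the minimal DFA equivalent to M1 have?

P0 = {q0,q2,q4} | {q1,q3,q5}.
No further refinement is possible. Final partition (2 blocks): {q0,q2,q4} | {q1,q3,q5}.

2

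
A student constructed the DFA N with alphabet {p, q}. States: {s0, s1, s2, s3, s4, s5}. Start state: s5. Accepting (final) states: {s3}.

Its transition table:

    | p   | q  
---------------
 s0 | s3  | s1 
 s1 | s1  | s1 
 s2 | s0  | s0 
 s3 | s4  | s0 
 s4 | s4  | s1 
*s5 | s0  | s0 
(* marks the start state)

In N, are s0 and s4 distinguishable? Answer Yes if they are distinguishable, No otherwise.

Yes

Reachable states from the start: {s0,s1,s3,s4,s5}. Unreachable: {s2} — drop them.
Initial partition by acceptance: {s3} | {s0,s1,s4,s5}.
Split {s0,s1,s4,s5} by δ(·,p) → {s1,s4,s5} and {s0}.
Refine {s1,s4,s5} on symbol p: members go to different blocks, giving {s1,s4} and {s5}.
The partition is now stable with 4 blocks: {s3} | {s1,s4} | {s0} | {s5}.
s0 and s4 end up in different blocks, so they are distinguishable. For instance, the string 'p' is accepted from only s0.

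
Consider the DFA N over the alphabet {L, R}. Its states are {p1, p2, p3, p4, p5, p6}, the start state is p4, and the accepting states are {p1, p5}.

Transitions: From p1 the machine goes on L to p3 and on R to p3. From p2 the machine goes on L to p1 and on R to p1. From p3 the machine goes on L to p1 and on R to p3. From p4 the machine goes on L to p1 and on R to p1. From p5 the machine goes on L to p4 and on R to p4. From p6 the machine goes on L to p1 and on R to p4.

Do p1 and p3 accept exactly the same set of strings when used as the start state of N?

No

Reachable states from the start: {p1,p3,p4}. Unreachable: {p2,p5,p6} — drop them.
P0 = {p1} | {p3,p4}.
On input R, block {p3,p4} splits into {p3} and {p4}.
No further refinement is possible. Final partition (3 blocks): {p1} | {p3} | {p4}.
p1 and p3 end up in different blocks, so they are distinguishable. For instance, the string 'ε' is accepted from only p1.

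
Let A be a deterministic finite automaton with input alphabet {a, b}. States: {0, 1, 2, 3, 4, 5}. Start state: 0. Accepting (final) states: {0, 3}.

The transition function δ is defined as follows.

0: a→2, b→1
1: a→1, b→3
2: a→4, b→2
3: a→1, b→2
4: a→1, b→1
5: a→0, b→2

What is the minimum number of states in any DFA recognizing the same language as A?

First remove the unreachable states {5}; 5 states remain.
Start with accepting vs non-accepting: {0,3} | {1,2,4}.
Split {1,2,4} by δ(·,b) → {2,4} and {1}.
Refine {0,3} on symbol a: members go to different blocks, giving {0} and {3}.
Refine {2,4} on symbol a: members go to different blocks, giving {2} and {4}.
No further refinement is possible. Final partition (5 blocks): {0} | {2} | {1} | {3} | {4}.

5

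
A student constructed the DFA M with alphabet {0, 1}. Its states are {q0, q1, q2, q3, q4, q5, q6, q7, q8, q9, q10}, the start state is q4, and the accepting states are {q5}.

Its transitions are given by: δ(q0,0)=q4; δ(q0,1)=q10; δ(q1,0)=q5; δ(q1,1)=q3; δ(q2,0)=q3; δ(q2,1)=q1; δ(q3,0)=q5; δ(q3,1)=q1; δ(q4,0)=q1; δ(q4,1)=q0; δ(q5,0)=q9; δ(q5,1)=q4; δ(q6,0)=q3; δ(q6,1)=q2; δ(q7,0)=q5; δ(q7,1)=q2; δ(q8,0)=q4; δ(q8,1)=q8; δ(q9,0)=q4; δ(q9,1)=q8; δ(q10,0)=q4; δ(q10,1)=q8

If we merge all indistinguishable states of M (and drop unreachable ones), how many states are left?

First remove the unreachable states {q2,q6,q7}; 8 states remain.
P0 = {q5} | {q0,q1,q3,q4,q8,q9,q10}.
On input 0, block {q0,q1,q3,q4,q8,q9,q10} splits into {q0,q4,q8,q9,q10} and {q1,q3}.
Split {q0,q4,q8,q9,q10} by δ(·,0) → {q0,q8,q9,q10} and {q4}.
The partition is now stable with 4 blocks: {q5} | {q0,q8,q9,q10} | {q1,q3} | {q4}.

4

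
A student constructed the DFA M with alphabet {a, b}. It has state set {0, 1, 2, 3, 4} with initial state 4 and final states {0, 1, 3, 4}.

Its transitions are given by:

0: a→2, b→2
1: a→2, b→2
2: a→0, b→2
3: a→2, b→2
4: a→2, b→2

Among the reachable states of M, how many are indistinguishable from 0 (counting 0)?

States {1,3} cannot be reached from the start state, so discard them.
P0 = {0,4} | {2}.
The partition is now stable with 2 blocks: {0,4} | {2}.
The equivalence class containing 0 is {0,4}, of size 2.

2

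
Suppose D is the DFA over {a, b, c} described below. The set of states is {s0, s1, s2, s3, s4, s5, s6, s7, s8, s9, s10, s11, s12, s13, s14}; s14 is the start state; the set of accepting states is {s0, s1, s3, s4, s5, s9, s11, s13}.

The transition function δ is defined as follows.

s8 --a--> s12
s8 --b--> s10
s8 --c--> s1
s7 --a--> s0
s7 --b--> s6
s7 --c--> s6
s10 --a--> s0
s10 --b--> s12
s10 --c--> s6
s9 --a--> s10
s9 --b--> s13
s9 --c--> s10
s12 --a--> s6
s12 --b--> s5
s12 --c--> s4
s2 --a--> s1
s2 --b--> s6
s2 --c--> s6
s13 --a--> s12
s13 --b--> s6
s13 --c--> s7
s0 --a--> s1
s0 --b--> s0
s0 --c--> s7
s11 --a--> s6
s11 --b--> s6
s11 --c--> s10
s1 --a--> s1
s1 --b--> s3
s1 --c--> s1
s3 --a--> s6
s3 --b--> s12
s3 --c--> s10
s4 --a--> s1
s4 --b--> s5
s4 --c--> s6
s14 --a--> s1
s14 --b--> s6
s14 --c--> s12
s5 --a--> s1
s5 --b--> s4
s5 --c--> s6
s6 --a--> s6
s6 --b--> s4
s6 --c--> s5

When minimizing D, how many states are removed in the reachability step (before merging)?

5

No path from s14 leads to s2, s8, s9, s11, s13; the other 10 states are all reachable.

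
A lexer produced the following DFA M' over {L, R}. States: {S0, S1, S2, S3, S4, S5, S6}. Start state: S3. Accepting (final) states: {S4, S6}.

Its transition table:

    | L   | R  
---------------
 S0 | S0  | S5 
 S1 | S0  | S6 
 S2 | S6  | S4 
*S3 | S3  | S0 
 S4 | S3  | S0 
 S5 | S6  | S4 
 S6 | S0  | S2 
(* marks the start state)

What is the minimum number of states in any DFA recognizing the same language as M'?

5

First remove the unreachable states {S1}; 6 states remain.
Initial partition by acceptance: {S4,S6} | {S0,S2,S3,S5}.
Split {S0,S2,S3,S5} by δ(·,L) → {S0,S3} and {S2,S5}.
Split {S4,S6} by δ(·,R) → {S4} and {S6}.
Refine {S0,S3} on symbol R: members go to different blocks, giving {S0} and {S3}.
No further refinement is possible. Final partition (5 blocks): {S4} | {S0} | {S2,S5} | {S6} | {S3}.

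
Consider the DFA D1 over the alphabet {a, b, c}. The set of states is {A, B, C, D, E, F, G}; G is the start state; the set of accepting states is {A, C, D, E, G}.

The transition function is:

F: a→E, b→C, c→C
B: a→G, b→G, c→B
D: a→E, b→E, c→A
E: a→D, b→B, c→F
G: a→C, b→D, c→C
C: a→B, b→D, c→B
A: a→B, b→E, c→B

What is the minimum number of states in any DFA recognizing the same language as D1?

7

All states are reachable from the start state.
Start with accepting vs non-accepting: {A,C,D,E,G} | {B,F}.
Split {A,C,D,E,G} by δ(·,a) → {D,E,G} and {A,C}.
Split {D,E,G} by δ(·,a) → {D,E} and {G}.
Split {D,E} by δ(·,b) → {D} and {E}.
Split {B,F} by δ(·,a) → {B} and {F}.
Split {A,C} by δ(·,b) → {A} and {C}.
No further refinement is possible. Final partition (7 blocks): {D} | {B} | {A} | {G} | {E} | {F} | {C}.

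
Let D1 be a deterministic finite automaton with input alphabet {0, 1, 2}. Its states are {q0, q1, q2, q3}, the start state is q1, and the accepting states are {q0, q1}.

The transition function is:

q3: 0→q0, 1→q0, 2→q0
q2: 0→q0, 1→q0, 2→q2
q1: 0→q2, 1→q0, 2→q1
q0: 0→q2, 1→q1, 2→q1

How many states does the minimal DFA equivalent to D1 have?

2

First remove the unreachable states {q3}; 3 states remain.
P0 = {q0,q1} | {q2}.
The partition is now stable with 2 blocks: {q0,q1} | {q2}.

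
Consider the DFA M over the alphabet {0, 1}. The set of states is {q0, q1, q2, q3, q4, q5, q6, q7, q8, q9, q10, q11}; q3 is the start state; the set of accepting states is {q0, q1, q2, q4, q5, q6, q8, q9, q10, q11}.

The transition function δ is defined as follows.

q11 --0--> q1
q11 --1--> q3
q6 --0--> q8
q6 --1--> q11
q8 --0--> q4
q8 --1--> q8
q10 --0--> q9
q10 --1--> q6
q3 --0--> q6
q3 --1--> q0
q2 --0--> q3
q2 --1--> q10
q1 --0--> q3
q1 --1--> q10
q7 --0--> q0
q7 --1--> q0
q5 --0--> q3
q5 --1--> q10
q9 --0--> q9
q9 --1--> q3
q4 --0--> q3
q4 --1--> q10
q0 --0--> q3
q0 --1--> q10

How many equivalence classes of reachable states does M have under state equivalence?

Reachable states from the start: {q0,q1,q3,q4,q6,q8,q9,q10,q11}. Unreachable: {q2,q5,q7} — drop them.
P0 = {q0,q1,q4,q6,q8,q9,q10,q11} | {q3}.
Refine {q0,q1,q4,q6,q8,q9,q10,q11} on symbol 0: members go to different blocks, giving {q6,q8,q9,q10,q11} and {q0,q1,q4}.
Split {q6,q8,q9,q10,q11} by δ(·,0) → {q6,q9,q10} and {q8,q11}.
Split {q6,q9,q10} by δ(·,0) → {q9,q10} and {q6}.
Refine {q9,q10} on symbol 1: members go to different blocks, giving {q9} and {q10}.
On input 1, block {q8,q11} splits into {q8} and {q11}.
The partition is now stable with 7 blocks: {q9} | {q3} | {q0,q1,q4} | {q8} | {q6} | {q10} | {q11}.

7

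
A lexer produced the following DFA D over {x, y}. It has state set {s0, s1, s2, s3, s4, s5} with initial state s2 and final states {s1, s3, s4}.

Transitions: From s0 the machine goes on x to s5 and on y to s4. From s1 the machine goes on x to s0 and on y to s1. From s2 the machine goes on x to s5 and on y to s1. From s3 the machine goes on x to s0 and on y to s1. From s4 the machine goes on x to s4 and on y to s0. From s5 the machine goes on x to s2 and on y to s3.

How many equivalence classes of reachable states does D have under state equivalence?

4

Start with accepting vs non-accepting: {s1,s3,s4} | {s0,s2,s5}.
On input x, block {s1,s3,s4} splits into {s1,s3} and {s4}.
On input y, block {s0,s2,s5} splits into {s2,s5} and {s0}.
Stable partition: {s1,s3} | {s2,s5} | {s4} | {s0} — 4 equivalence classes.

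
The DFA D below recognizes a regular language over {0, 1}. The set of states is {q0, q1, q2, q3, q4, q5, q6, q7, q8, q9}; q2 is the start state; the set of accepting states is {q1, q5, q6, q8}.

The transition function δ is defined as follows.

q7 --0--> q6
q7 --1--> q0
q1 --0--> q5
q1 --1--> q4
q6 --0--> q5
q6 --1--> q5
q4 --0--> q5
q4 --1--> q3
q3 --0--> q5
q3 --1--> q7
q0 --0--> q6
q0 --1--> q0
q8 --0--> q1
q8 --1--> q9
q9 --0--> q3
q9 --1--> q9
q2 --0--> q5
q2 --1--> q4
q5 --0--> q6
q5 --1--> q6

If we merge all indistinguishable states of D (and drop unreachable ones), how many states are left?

2

First remove the unreachable states {q1,q8,q9}; 7 states remain.
P0 = {q5,q6} | {q0,q2,q3,q4,q7}.
No further refinement is possible. Final partition (2 blocks): {q5,q6} | {q0,q2,q3,q4,q7}.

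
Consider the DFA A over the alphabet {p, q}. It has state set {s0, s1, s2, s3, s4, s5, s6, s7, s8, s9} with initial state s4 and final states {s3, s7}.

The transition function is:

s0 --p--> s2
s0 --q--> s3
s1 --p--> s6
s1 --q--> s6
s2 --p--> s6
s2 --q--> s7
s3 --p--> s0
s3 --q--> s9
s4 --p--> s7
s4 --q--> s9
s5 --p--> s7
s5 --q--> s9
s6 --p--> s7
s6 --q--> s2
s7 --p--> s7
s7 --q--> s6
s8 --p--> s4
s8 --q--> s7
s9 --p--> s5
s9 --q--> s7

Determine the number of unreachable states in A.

Starting at s4 and following transitions, the reachable set is {s2, s4, s5, s6, s7, s9}. That leaves s0, s1, s3, s8 unreachable — 4 in total.

4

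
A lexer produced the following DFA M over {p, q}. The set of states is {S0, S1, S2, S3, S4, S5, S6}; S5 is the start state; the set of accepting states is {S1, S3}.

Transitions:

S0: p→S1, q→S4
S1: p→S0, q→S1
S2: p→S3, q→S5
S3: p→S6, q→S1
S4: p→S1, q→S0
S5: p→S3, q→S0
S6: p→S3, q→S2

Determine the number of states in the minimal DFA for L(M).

2

All states are reachable from the start state.
Start with accepting vs non-accepting: {S1,S3} | {S0,S2,S4,S5,S6}.
The partition is now stable with 2 blocks: {S1,S3} | {S0,S2,S4,S5,S6}.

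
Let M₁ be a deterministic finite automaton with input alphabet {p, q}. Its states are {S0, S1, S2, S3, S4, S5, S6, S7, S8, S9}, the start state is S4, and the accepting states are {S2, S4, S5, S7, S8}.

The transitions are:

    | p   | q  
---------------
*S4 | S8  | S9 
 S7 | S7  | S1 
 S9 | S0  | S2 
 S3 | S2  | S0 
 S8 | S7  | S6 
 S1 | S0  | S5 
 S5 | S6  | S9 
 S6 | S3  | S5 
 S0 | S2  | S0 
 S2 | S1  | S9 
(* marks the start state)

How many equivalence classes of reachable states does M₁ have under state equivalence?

4

Start with accepting vs non-accepting: {S2,S4,S5,S7,S8} | {S0,S1,S3,S6,S9}.
Split {S2,S4,S5,S7,S8} by δ(·,p) → {S4,S7,S8} and {S2,S5}.
On input p, block {S0,S1,S3,S6,S9} splits into {S1,S6,S9} and {S0,S3}.
Stable partition: {S4,S7,S8} | {S1,S6,S9} | {S2,S5} | {S0,S3} — 4 equivalence classes.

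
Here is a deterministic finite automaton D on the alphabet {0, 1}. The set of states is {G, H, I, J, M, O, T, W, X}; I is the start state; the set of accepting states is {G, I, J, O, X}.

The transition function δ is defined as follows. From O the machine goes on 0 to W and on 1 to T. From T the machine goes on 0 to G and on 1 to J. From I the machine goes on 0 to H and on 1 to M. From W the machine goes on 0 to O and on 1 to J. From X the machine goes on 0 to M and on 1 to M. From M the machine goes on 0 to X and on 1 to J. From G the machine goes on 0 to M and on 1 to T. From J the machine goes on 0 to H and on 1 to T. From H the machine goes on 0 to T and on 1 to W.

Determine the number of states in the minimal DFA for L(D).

P0 = {G,I,J,O,X} | {H,M,T,W}.
On input 0, block {H,M,T,W} splits into {M,T,W} and {H}.
On input 0, block {G,I,J,O,X} splits into {G,O,X} and {I,J}.
The partition is now stable with 4 blocks: {G,O,X} | {M,T,W} | {H} | {I,J}.

4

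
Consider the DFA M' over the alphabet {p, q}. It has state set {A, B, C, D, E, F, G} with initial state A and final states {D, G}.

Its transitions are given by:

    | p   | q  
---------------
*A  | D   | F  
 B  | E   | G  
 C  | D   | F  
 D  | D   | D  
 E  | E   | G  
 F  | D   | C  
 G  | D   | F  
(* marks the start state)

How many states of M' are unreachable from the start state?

3

BFS from A reaches {A, C, D, F}; the 3 state(s) B, E, G are never visited.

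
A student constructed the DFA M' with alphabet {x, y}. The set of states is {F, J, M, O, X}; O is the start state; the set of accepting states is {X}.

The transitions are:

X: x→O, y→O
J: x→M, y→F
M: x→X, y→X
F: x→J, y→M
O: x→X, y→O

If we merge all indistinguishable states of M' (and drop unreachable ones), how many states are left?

2

First remove the unreachable states {F,J,M}; 2 states remain.
Start with accepting vs non-accepting: {X} | {O}.
Stable partition: {X} | {O} — 2 equivalence classes.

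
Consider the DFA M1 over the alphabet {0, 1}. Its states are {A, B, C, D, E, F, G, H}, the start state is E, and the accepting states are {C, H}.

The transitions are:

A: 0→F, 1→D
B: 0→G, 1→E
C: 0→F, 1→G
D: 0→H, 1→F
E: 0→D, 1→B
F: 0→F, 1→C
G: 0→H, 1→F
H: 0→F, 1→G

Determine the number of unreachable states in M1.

BFS from E reaches {B, C, D, E, F, G, H}; the 1 state(s) A are never visited.

1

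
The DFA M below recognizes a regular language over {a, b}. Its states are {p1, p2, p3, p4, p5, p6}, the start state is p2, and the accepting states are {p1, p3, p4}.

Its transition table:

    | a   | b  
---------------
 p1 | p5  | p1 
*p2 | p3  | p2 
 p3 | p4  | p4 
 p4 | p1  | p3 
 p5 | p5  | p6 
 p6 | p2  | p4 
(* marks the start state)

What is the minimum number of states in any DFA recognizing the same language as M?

Every state is reachable, so we keep all 6.
Start with accepting vs non-accepting: {p1,p3,p4} | {p2,p5,p6}.
Split {p1,p3,p4} by δ(·,a) → {p3,p4} and {p1}.
Split {p3,p4} by δ(·,a) → {p3} and {p4}.
Refine {p2,p5,p6} on symbol a: members go to different blocks, giving {p5,p6} and {p2}.
Refine {p5,p6} on symbol a: members go to different blocks, giving {p5} and {p6}.
Stable partition: {p3} | {p5} | {p1} | {p4} | {p2} | {p6} — 6 equivalence classes.

6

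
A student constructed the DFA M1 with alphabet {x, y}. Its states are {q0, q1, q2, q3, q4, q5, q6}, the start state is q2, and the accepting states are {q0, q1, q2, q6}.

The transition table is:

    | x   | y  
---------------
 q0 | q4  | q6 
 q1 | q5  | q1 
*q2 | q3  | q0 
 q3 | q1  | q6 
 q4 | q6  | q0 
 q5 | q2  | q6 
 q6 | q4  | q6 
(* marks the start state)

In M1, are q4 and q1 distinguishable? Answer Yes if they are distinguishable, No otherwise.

All states are reachable from the start state.
Start with accepting vs non-accepting: {q0,q1,q2,q6} | {q3,q4,q5}.
Stable partition: {q0,q1,q2,q6} | {q3,q4,q5} — 2 equivalence classes.
q4 and q1 end up in different blocks, so they are distinguishable. For instance, the string 'ε' is accepted from only q1.

Yes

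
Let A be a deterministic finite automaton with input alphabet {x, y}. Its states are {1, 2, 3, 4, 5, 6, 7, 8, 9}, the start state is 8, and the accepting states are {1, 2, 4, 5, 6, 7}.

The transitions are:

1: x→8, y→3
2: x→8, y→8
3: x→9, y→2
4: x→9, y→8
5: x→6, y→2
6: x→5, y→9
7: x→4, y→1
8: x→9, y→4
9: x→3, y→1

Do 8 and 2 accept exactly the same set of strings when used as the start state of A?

States {5,6,7} cannot be reached from the start state, so discard them.
P0 = {1,2,4} | {3,8,9}.
The partition is now stable with 2 blocks: {1,2,4} | {3,8,9}.
8 and 2 end up in different blocks, so they are distinguishable. For instance, the string 'ε' is accepted from only 2.

No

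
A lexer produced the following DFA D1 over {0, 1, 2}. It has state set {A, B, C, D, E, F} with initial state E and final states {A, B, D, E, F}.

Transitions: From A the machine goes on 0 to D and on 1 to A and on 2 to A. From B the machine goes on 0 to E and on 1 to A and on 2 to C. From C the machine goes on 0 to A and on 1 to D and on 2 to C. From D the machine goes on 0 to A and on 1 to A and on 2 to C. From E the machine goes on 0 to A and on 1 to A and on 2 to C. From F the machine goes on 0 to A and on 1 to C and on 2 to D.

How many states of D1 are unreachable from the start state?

2

BFS from E reaches {A, C, D, E}; the 2 state(s) B, F are never visited.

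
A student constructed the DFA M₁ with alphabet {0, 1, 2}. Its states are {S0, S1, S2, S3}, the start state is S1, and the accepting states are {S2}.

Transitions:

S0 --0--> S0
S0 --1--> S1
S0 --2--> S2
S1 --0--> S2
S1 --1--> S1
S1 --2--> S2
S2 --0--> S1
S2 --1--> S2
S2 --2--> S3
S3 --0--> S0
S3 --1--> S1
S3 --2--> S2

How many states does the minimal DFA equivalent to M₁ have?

Every state is reachable, so we keep all 4.
Initial partition by acceptance: {S2} | {S0,S1,S3}.
Refine {S0,S1,S3} on symbol 0: members go to different blocks, giving {S0,S3} and {S1}.
No further refinement is possible. Final partition (3 blocks): {S2} | {S0,S3} | {S1}.

3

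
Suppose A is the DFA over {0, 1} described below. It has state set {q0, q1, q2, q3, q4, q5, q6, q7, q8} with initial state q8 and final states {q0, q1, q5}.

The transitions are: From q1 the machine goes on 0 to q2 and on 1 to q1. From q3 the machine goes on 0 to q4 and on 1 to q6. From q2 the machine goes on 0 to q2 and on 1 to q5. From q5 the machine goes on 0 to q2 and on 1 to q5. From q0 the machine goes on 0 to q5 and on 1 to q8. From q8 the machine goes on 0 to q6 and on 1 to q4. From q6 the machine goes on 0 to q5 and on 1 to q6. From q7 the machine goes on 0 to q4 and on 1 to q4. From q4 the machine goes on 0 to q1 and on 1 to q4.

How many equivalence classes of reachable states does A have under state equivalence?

Reachable states from the start: {q1,q2,q4,q5,q6,q8}. Unreachable: {q0,q3,q7} — drop them.
P0 = {q1,q5} | {q2,q4,q6,q8}.
Split {q2,q4,q6,q8} by δ(·,0) → {q2,q8} and {q4,q6}.
Refine {q2,q8} on symbol 0: members go to different blocks, giving {q2} and {q8}.
Stable partition: {q1,q5} | {q2} | {q4,q6} | {q8} — 4 equivalence classes.

4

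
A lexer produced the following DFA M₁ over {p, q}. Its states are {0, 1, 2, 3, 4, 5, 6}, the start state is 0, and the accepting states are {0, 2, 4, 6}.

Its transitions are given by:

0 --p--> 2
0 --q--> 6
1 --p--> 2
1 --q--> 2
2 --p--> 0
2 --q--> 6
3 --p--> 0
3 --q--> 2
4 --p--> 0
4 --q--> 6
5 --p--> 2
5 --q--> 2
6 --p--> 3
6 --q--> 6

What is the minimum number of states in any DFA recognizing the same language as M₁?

3

First remove the unreachable states {1,4,5}; 4 states remain.
P0 = {0,2,6} | {3}.
On input p, block {0,2,6} splits into {0,2} and {6}.
Stable partition: {0,2} | {3} | {6} — 3 equivalence classes.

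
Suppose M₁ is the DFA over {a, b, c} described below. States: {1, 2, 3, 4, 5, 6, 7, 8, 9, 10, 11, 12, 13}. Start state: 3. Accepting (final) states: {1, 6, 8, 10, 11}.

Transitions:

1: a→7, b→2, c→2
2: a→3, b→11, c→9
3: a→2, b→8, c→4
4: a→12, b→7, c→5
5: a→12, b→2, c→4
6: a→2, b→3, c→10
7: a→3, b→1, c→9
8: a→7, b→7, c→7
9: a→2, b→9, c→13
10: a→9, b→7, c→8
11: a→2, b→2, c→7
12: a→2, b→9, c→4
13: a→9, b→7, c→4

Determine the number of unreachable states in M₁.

2

No path from 3 leads to 6, 10; the other 11 states are all reachable.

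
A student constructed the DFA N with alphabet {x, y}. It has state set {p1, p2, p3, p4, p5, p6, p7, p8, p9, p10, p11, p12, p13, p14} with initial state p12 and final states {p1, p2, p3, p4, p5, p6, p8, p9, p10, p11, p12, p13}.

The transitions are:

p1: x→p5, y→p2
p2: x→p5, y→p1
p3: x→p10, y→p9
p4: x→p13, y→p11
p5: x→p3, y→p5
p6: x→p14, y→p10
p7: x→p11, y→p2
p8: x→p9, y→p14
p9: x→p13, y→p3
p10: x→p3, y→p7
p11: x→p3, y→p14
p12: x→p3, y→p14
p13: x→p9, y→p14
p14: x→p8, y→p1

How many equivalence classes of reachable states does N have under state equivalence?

5

States {p4,p6} cannot be reached from the start state, so discard them.
Start with accepting vs non-accepting: {p1,p2,p3,p5,p8,p9,p10,p11,p12,p13} | {p7,p14}.
On input y, block {p1,p2,p3,p5,p8,p9,p10,p11,p12,p13} splits into {p1,p2,p3,p5,p9} and {p8,p10,p11,p12,p13}.
On input x, block {p1,p2,p3,p5,p9} splits into {p1,p2,p5} and {p3,p9}.
On input x, block {p1,p2,p5} splits into {p1,p2} and {p5}.
No further refinement is possible. Final partition (5 blocks): {p1,p2} | {p7,p14} | {p8,p10,p11,p12,p13} | {p3,p9} | {p5}.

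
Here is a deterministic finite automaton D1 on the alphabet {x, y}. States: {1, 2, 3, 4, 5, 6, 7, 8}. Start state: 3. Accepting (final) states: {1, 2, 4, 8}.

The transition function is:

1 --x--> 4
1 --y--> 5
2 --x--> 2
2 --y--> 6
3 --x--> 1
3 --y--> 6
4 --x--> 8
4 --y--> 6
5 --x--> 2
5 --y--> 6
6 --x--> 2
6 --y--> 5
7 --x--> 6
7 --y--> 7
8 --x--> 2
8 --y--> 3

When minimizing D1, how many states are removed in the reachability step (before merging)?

1

No path from 3 leads to 7; the other 7 states are all reachable.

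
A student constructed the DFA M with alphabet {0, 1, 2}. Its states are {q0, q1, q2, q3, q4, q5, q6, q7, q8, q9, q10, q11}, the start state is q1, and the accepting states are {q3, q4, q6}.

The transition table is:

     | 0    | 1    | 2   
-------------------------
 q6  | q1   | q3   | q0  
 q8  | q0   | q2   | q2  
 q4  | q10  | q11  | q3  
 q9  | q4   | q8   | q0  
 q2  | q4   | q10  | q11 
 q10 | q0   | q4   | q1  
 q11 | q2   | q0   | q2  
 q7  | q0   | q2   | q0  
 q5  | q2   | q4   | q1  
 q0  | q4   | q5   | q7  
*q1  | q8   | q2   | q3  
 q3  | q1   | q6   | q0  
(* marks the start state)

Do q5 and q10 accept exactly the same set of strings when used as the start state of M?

First remove the unreachable states {q9}; 11 states remain.
Initial partition by acceptance: {q3,q4,q6} | {q0,q1,q2,q5,q7,q8,q10,q11}.
On input 1, block {q3,q4,q6} splits into {q3,q6} and {q4}.
Split {q0,q1,q2,q5,q7,q8,q10,q11} by δ(·,0) → {q1,q5,q7,q8,q10,q11} and {q0,q2}.
Split {q1,q5,q7,q8,q10,q11} by δ(·,0) → {q5,q7,q8,q10,q11} and {q1}.
Split {q5,q7,q8,q10,q11} by δ(·,1) → {q7,q8,q11} and {q5,q10}.
The partition is now stable with 6 blocks: {q3,q6} | {q7,q8,q11} | {q4} | {q0,q2} | {q1} | {q5,q10}.
q5 and q10 lie in the same block of the stable partition, so they are equivalent — no string distinguishes them.

Yes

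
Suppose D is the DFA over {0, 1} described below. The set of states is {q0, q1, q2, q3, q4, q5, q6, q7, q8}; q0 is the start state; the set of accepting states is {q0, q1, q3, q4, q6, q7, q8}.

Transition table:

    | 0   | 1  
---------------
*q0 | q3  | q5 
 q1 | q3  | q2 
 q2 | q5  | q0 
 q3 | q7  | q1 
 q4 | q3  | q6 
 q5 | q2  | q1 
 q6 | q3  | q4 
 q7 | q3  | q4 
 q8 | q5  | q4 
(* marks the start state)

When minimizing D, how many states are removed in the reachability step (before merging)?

1

No path from q0 leads to q8; the other 8 states are all reachable.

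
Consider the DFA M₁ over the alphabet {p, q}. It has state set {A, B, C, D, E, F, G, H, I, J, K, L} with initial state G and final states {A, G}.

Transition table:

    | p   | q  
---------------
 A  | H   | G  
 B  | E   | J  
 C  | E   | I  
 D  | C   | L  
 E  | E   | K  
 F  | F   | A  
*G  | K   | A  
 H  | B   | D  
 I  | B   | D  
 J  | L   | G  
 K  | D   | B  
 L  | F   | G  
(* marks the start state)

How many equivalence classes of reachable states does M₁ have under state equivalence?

5

All states are reachable from the start state.
P0 = {A,G} | {B,C,D,E,F,H,I,J,K,L}.
Split {B,C,D,E,F,H,I,J,K,L} by δ(·,q) → {B,C,D,E,H,I,K} and {F,J,L}.
On input q, block {B,C,D,E,H,I,K} splits into {C,E,H,I,K} and {B,D}.
Split {C,E,H,I,K} by δ(·,p) → {H,I,K} and {C,E}.
Stable partition: {A,G} | {H,I,K} | {F,J,L} | {B,D} | {C,E} — 5 equivalence classes.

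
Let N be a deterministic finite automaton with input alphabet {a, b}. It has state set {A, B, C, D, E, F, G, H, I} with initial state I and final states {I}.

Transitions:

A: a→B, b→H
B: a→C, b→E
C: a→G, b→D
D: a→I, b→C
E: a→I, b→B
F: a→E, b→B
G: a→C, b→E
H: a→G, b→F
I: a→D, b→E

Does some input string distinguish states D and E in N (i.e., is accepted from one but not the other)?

Reachable states from the start: {B,C,D,E,G,I}. Unreachable: {A,F,H} — drop them.
Initial partition by acceptance: {I} | {B,C,D,E,G}.
Split {B,C,D,E,G} by δ(·,a) → {B,C,G} and {D,E}.
The partition is now stable with 3 blocks: {I} | {B,C,G} | {D,E}.
D and E lie in the same block of the stable partition, so they are equivalent — no string distinguishes them.

No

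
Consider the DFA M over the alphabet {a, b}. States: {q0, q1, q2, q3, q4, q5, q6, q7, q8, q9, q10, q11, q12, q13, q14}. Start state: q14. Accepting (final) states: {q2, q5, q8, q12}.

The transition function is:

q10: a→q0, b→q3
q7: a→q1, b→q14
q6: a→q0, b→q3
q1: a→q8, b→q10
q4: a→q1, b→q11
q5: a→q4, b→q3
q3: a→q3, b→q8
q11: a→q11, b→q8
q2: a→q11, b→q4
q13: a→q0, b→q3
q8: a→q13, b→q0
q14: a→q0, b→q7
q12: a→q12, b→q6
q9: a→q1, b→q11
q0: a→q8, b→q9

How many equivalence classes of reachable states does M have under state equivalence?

5

First remove the unreachable states {q2,q4,q5,q6,q12}; 10 states remain.
Initial partition by acceptance: {q8} | {q0,q1,q3,q7,q9,q10,q11,q13,q14}.
Refine {q0,q1,q3,q7,q9,q10,q11,q13,q14} on symbol a: members go to different blocks, giving {q3,q7,q9,q10,q11,q13,q14} and {q0,q1}.
On input a, block {q3,q7,q9,q10,q11,q13,q14} splits into {q7,q9,q10,q13,q14} and {q3,q11}.
Refine {q7,q9,q10,q13,q14} on symbol b: members go to different blocks, giving {q9,q10,q13} and {q7,q14}.
No further refinement is possible. Final partition (5 blocks): {q8} | {q9,q10,q13} | {q0,q1} | {q3,q11} | {q7,q14}.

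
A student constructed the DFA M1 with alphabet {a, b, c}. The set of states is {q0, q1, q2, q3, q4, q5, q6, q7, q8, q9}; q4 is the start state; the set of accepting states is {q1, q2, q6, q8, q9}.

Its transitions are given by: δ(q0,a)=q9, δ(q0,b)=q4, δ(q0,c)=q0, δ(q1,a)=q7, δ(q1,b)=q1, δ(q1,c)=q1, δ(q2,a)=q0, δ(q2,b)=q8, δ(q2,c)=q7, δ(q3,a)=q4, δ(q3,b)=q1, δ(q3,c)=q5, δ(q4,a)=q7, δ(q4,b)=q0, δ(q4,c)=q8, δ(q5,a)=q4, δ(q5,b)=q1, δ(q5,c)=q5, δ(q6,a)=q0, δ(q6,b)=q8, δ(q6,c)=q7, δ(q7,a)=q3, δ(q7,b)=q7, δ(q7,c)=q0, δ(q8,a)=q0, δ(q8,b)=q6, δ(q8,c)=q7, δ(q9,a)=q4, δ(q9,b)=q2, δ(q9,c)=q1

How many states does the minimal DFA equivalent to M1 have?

Start with accepting vs non-accepting: {q1,q2,q6,q8,q9} | {q0,q3,q4,q5,q7}.
On input c, block {q1,q2,q6,q8,q9} splits into {q2,q6,q8} and {q1,q9}.
On input a, block {q0,q3,q4,q5,q7} splits into {q3,q4,q5,q7} and {q0}.
Split {q3,q4,q5,q7} by δ(·,b) → {q3,q5} and {q4} and {q7}.
Split {q1,q9} by δ(·,a) → {q1} and {q9}.
The partition is now stable with 7 blocks: {q2,q6,q8} | {q3,q5} | {q1} | {q0} | {q4} | {q7} | {q9}.

7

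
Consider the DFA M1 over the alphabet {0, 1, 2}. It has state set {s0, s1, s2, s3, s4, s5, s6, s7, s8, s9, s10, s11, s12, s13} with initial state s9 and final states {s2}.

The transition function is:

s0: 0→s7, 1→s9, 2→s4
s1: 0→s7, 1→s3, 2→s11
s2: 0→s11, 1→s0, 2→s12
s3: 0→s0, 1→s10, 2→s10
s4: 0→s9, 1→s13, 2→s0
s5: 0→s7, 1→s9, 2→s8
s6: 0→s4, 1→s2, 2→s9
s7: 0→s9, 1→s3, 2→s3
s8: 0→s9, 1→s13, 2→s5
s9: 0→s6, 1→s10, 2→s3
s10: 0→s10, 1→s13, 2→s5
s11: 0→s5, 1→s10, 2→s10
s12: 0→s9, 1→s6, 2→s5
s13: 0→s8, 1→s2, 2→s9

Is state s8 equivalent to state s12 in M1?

First remove the unreachable states {s1}; 13 states remain.
Initial partition by acceptance: {s2} | {s0,s3,s4,s5,s6,s7,s8,s9,s10,s11,s12,s13}.
On input 1, block {s0,s3,s4,s5,s6,s7,s8,s9,s10,s11,s12,s13} splits into {s0,s3,s4,s5,s7,s8,s9,s10,s11,s12} and {s6,s13}.
Refine {s0,s3,s4,s5,s7,s8,s9,s10,s11,s12} on symbol 0: members go to different blocks, giving {s0,s3,s4,s5,s7,s8,s10,s11,s12} and {s9}.
Refine {s0,s3,s4,s5,s7,s8,s10,s11,s12} on symbol 0: members go to different blocks, giving {s0,s3,s5,s10,s11} and {s4,s7,s8,s12}.
Refine {s0,s3,s5,s10,s11} on symbol 0: members go to different blocks, giving {s3,s10,s11} and {s0,s5}.
Split {s3,s10,s11} by δ(·,0) → {s3,s11} and {s10}.
Refine {s4,s7,s8,s12} on symbol 1: members go to different blocks, giving {s4,s8,s12} and {s7}.
Stable partition: {s2} | {s3,s11} | {s6,s13} | {s9} | {s4,s8,s12} | {s0,s5} | {s10} | {s7} — 8 equivalence classes.
s8 and s12 lie in the same block of the stable partition, so they are equivalent — no string distinguishes them.

Yes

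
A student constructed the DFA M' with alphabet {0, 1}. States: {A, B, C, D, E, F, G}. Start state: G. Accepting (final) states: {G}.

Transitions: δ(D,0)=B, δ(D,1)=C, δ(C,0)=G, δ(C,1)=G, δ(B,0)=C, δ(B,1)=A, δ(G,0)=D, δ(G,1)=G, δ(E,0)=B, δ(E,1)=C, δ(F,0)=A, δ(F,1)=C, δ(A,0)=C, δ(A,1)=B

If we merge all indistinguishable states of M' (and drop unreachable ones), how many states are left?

States {E,F} cannot be reached from the start state, so discard them.
P0 = {G} | {A,B,C,D}.
On input 0, block {A,B,C,D} splits into {A,B,D} and {C}.
Split {A,B,D} by δ(·,0) → {A,B} and {D}.
Stable partition: {G} | {A,B} | {C} | {D} — 4 equivalence classes.

4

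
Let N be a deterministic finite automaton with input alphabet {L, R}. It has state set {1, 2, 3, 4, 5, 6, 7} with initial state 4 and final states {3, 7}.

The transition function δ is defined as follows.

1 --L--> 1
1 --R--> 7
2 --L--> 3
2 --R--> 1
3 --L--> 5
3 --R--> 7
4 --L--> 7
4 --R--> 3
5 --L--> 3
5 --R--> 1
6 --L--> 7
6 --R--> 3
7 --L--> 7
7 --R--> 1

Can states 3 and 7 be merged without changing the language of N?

No

States {2,6} cannot be reached from the start state, so discard them.
P0 = {3,7} | {1,4,5}.
On input L, block {3,7} splits into {3} and {7}.
On input L, block {1,4,5} splits into {1} and {4} and {5}.
Stable partition: {3} | {1} | {7} | {4} | {5} — 5 equivalence classes.
3 and 7 end up in different blocks, so they are distinguishable. For instance, the string 'L' is accepted from only 7.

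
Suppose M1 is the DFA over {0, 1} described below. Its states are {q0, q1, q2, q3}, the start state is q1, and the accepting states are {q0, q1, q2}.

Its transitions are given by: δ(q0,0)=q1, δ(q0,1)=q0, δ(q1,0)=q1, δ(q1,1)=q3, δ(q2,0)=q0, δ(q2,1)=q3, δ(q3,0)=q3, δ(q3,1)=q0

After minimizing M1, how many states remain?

States {q2} cannot be reached from the start state, so discard them.
Start with accepting vs non-accepting: {q0,q1} | {q3}.
Split {q0,q1} by δ(·,1) → {q0} and {q1}.
The partition is now stable with 3 blocks: {q0} | {q3} | {q1}.

3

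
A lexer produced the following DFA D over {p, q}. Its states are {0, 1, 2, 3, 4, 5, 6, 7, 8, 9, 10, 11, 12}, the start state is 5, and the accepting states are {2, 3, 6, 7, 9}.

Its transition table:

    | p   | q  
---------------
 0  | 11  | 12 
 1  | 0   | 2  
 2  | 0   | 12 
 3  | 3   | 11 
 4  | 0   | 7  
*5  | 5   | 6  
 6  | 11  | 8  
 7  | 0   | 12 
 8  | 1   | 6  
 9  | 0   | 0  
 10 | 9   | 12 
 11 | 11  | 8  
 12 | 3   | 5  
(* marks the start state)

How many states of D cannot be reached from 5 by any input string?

BFS from 5 reaches {0, 1, 2, 3, 5, 6, 8, 11, 12}; the 4 state(s) 4, 7, 9, 10 are never visited.

4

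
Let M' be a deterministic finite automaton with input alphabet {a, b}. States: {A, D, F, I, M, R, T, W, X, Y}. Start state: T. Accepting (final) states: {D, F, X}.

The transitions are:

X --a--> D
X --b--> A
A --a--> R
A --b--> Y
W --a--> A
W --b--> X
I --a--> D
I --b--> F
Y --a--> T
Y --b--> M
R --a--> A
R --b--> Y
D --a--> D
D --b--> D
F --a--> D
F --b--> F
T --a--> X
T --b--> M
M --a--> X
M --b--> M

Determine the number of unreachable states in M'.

BFS from T reaches {A, D, M, R, T, X, Y}; the 3 state(s) F, I, W are never visited.

3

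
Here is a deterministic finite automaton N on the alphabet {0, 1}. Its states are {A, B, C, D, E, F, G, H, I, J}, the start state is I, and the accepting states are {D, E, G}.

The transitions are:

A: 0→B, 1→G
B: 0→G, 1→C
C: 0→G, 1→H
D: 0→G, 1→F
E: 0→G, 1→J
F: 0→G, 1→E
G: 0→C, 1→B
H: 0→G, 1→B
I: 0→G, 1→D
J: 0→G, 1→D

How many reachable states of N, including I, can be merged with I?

Reachable states from the start: {B,C,D,E,F,G,H,I,J}. Unreachable: {A} — drop them.
Start with accepting vs non-accepting: {D,E,G} | {B,C,F,H,I,J}.
On input 0, block {D,E,G} splits into {D,E} and {G}.
Refine {B,C,F,H,I,J} on symbol 1: members go to different blocks, giving {B,C,H} and {F,I,J}.
The partition is now stable with 4 blocks: {D,E} | {B,C,H} | {G} | {F,I,J}.
The equivalence class containing I is {F,I,J}, of size 3.

3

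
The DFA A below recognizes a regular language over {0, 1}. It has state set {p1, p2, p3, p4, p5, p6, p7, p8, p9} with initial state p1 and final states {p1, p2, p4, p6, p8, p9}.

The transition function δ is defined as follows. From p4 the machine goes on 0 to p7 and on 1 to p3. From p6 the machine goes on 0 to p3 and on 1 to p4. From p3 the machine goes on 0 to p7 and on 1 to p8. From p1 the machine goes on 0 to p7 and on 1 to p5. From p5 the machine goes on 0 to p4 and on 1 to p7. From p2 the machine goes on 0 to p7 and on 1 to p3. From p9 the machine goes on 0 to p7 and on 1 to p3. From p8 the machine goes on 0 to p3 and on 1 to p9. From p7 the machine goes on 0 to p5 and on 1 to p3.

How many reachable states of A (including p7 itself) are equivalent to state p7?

1

States {p2,p6} cannot be reached from the start state, so discard them.
Start with accepting vs non-accepting: {p1,p4,p8,p9} | {p3,p5,p7}.
On input 1, block {p1,p4,p8,p9} splits into {p1,p4,p9} and {p8}.
On input 0, block {p3,p5,p7} splits into {p3,p7} and {p5}.
Refine {p1,p4,p9} on symbol 1: members go to different blocks, giving {p4,p9} and {p1}.
Split {p3,p7} by δ(·,0) → {p3} and {p7}.
No further refinement is possible. Final partition (6 blocks): {p4,p9} | {p3} | {p8} | {p5} | {p1} | {p7}.
State p7 belongs to the block {p7}, which has 1 states.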